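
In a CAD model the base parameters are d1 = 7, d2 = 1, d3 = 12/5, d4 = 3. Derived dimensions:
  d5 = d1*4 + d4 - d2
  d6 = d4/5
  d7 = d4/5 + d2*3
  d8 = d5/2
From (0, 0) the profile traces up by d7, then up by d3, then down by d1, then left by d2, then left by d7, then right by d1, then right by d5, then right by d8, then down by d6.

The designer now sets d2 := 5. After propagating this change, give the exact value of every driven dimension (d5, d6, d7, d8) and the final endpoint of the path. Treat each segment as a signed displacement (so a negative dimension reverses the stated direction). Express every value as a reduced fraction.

d5 = 26
d6 = 3/5
d7 = 78/5
d8 = 13
endpoint = (127/5, 52/5)

Apply edit: d2 := 5
  d5 = d1*4 + d4 - d2 = 26
  d6 = d4/5 = 3/5
  d7 = d4/5 + d2*3 = 78/5
  d8 = d5/2 = 13
Walk from origin (0, 0):
  seg 1: up by d7 = 78/5 → (0, 78/5)
  seg 2: up by d3 = 12/5 → (0, 18)
  seg 3: down by d1 = 7 → (0, 11)
  seg 4: left by d2 = 5 → (-5, 11)
  seg 5: left by d7 = 78/5 → (-103/5, 11)
  seg 6: right by d1 = 7 → (-68/5, 11)
  seg 7: right by d5 = 26 → (62/5, 11)
  seg 8: right by d8 = 13 → (127/5, 11)
  seg 9: down by d6 = 3/5 → (127/5, 52/5)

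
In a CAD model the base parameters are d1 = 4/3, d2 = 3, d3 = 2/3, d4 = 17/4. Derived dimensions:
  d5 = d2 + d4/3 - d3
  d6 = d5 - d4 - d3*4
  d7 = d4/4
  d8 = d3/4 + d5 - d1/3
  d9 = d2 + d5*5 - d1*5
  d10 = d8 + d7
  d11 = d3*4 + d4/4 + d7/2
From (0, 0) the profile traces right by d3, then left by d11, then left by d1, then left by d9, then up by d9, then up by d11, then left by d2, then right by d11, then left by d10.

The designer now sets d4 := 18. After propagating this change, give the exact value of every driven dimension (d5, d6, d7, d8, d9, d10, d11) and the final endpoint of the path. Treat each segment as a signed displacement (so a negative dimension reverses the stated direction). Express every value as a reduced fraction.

Apply edit: d4 := 18
  d5 = d2 + d4/3 - d3 = 25/3
  d6 = d5 - d4 - d3*4 = -37/3
  d7 = d4/4 = 9/2
  d8 = d3/4 + d5 - d1/3 = 145/18
  d9 = d2 + d5*5 - d1*5 = 38
  d10 = d8 + d7 = 113/9
  d11 = d3*4 + d4/4 + d7/2 = 113/12
Walk from origin (0, 0):
  seg 1: right by d3 = 2/3 → (2/3, 0)
  seg 2: left by d11 = 113/12 → (-35/4, 0)
  seg 3: left by d1 = 4/3 → (-121/12, 0)
  seg 4: left by d9 = 38 → (-577/12, 0)
  seg 5: up by d9 = 38 → (-577/12, 38)
  seg 6: up by d11 = 113/12 → (-577/12, 569/12)
  seg 7: left by d2 = 3 → (-613/12, 569/12)
  seg 8: right by d11 = 113/12 → (-125/3, 569/12)
  seg 9: left by d10 = 113/9 → (-488/9, 569/12)

d5 = 25/3
d6 = -37/3
d7 = 9/2
d8 = 145/18
d9 = 38
d10 = 113/9
d11 = 113/12
endpoint = (-488/9, 569/12)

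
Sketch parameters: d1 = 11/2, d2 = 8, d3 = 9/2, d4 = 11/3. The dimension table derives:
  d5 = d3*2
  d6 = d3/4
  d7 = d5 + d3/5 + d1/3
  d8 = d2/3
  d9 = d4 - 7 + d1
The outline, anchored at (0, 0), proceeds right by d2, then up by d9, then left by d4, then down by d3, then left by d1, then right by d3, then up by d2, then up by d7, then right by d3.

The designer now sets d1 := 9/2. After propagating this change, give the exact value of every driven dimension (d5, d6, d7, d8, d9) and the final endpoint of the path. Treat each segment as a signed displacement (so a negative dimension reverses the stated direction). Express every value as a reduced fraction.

d5 = 9
d6 = 9/8
d7 = 57/5
d8 = 8/3
d9 = 7/6
endpoint = (53/6, 241/15)

Apply edit: d1 := 9/2
  d5 = d3*2 = 9
  d6 = d3/4 = 9/8
  d7 = d5 + d3/5 + d1/3 = 57/5
  d8 = d2/3 = 8/3
  d9 = d4 - 7 + d1 = 7/6
Walk from origin (0, 0):
  seg 1: right by d2 = 8 → (8, 0)
  seg 2: up by d9 = 7/6 → (8, 7/6)
  seg 3: left by d4 = 11/3 → (13/3, 7/6)
  seg 4: down by d3 = 9/2 → (13/3, -10/3)
  seg 5: left by d1 = 9/2 → (-1/6, -10/3)
  seg 6: right by d3 = 9/2 → (13/3, -10/3)
  seg 7: up by d2 = 8 → (13/3, 14/3)
  seg 8: up by d7 = 57/5 → (13/3, 241/15)
  seg 9: right by d3 = 9/2 → (53/6, 241/15)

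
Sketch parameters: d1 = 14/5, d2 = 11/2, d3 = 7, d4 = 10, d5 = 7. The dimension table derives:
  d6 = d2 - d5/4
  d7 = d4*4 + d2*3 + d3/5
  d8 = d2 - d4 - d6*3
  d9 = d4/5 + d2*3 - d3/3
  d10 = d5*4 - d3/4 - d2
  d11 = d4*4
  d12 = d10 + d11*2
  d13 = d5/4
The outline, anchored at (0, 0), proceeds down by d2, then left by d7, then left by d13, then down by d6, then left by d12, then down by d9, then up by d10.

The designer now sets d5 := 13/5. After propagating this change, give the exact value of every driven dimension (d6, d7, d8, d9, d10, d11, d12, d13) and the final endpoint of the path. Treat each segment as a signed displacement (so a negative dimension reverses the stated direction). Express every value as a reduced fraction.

Apply edit: d5 := 13/5
  d6 = d2 - d5/4 = 97/20
  d7 = d4*4 + d2*3 + d3/5 = 579/10
  d8 = d2 - d4 - d6*3 = -381/20
  d9 = d4/5 + d2*3 - d3/3 = 97/6
  d10 = d5*4 - d3/4 - d2 = 63/20
  d11 = d4*4 = 40
  d12 = d10 + d11*2 = 1663/20
  d13 = d5/4 = 13/20
Walk from origin (0, 0):
  seg 1: down by d2 = 11/2 → (0, -11/2)
  seg 2: left by d7 = 579/10 → (-579/10, -11/2)
  seg 3: left by d13 = 13/20 → (-1171/20, -11/2)
  seg 4: down by d6 = 97/20 → (-1171/20, -207/20)
  seg 5: left by d12 = 1663/20 → (-1417/10, -207/20)
  seg 6: down by d9 = 97/6 → (-1417/10, -1591/60)
  seg 7: up by d10 = 63/20 → (-1417/10, -701/30)

d6 = 97/20
d7 = 579/10
d8 = -381/20
d9 = 97/6
d10 = 63/20
d11 = 40
d12 = 1663/20
d13 = 13/20
endpoint = (-1417/10, -701/30)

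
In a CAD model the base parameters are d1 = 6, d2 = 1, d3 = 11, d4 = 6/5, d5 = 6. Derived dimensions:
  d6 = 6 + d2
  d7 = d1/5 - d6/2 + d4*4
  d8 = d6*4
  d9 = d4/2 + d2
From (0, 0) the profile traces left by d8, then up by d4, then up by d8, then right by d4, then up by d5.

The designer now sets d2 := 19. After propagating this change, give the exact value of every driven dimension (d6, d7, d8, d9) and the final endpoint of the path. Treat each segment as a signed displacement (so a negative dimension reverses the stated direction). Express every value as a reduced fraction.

Apply edit: d2 := 19
  d6 = 6 + d2 = 25
  d7 = d1/5 - d6/2 + d4*4 = -13/2
  d8 = d6*4 = 100
  d9 = d4/2 + d2 = 98/5
Walk from origin (0, 0):
  seg 1: left by d8 = 100 → (-100, 0)
  seg 2: up by d4 = 6/5 → (-100, 6/5)
  seg 3: up by d8 = 100 → (-100, 506/5)
  seg 4: right by d4 = 6/5 → (-494/5, 506/5)
  seg 5: up by d5 = 6 → (-494/5, 536/5)

d6 = 25
d7 = -13/2
d8 = 100
d9 = 98/5
endpoint = (-494/5, 536/5)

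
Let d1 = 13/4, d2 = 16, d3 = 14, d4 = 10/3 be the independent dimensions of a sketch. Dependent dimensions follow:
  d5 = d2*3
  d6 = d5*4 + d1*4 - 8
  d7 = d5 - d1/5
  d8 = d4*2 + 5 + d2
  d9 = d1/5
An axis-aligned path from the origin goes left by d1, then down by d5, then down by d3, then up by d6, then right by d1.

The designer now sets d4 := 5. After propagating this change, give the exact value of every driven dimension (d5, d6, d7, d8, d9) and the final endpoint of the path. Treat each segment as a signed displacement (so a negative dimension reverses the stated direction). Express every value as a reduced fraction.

Apply edit: d4 := 5
  d5 = d2*3 = 48
  d6 = d5*4 + d1*4 - 8 = 197
  d7 = d5 - d1/5 = 947/20
  d8 = d4*2 + 5 + d2 = 31
  d9 = d1/5 = 13/20
Walk from origin (0, 0):
  seg 1: left by d1 = 13/4 → (-13/4, 0)
  seg 2: down by d5 = 48 → (-13/4, -48)
  seg 3: down by d3 = 14 → (-13/4, -62)
  seg 4: up by d6 = 197 → (-13/4, 135)
  seg 5: right by d1 = 13/4 → (0, 135)

d5 = 48
d6 = 197
d7 = 947/20
d8 = 31
d9 = 13/20
endpoint = (0, 135)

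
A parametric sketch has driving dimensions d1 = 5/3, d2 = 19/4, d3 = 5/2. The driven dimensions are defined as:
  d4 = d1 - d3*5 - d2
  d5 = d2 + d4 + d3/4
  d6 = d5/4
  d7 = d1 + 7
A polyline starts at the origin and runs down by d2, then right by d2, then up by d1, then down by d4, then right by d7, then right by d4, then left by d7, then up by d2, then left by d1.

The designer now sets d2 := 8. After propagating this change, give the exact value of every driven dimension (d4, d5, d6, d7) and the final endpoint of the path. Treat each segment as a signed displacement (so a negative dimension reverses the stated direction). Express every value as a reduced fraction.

Apply edit: d2 := 8
  d4 = d1 - d3*5 - d2 = -113/6
  d5 = d2 + d4 + d3/4 = -245/24
  d6 = d5/4 = -245/96
  d7 = d1 + 7 = 26/3
Walk from origin (0, 0):
  seg 1: down by d2 = 8 → (0, -8)
  seg 2: right by d2 = 8 → (8, -8)
  seg 3: up by d1 = 5/3 → (8, -19/3)
  seg 4: down by d4 = -113/6 → (8, 25/2)
  seg 5: right by d7 = 26/3 → (50/3, 25/2)
  seg 6: right by d4 = -113/6 → (-13/6, 25/2)
  seg 7: left by d7 = 26/3 → (-65/6, 25/2)
  seg 8: up by d2 = 8 → (-65/6, 41/2)
  seg 9: left by d1 = 5/3 → (-25/2, 41/2)

d4 = -113/6
d5 = -245/24
d6 = -245/96
d7 = 26/3
endpoint = (-25/2, 41/2)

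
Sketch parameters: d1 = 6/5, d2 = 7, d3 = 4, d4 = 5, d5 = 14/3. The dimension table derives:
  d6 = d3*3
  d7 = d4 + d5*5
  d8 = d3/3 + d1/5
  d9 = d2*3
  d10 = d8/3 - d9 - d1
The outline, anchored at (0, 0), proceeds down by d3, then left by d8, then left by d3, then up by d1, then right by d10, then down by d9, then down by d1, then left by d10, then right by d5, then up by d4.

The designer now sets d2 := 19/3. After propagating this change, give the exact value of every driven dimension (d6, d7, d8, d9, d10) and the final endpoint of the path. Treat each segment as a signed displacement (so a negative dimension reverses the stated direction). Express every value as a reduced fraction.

d6 = 12
d7 = 85/3
d8 = 118/75
d9 = 19
d10 = -4427/225
endpoint = (-68/75, -18)

Apply edit: d2 := 19/3
  d6 = d3*3 = 12
  d7 = d4 + d5*5 = 85/3
  d8 = d3/3 + d1/5 = 118/75
  d9 = d2*3 = 19
  d10 = d8/3 - d9 - d1 = -4427/225
Walk from origin (0, 0):
  seg 1: down by d3 = 4 → (0, -4)
  seg 2: left by d8 = 118/75 → (-118/75, -4)
  seg 3: left by d3 = 4 → (-418/75, -4)
  seg 4: up by d1 = 6/5 → (-418/75, -14/5)
  seg 5: right by d10 = -4427/225 → (-5681/225, -14/5)
  seg 6: down by d9 = 19 → (-5681/225, -109/5)
  seg 7: down by d1 = 6/5 → (-5681/225, -23)
  seg 8: left by d10 = -4427/225 → (-418/75, -23)
  seg 9: right by d5 = 14/3 → (-68/75, -23)
  seg 10: up by d4 = 5 → (-68/75, -18)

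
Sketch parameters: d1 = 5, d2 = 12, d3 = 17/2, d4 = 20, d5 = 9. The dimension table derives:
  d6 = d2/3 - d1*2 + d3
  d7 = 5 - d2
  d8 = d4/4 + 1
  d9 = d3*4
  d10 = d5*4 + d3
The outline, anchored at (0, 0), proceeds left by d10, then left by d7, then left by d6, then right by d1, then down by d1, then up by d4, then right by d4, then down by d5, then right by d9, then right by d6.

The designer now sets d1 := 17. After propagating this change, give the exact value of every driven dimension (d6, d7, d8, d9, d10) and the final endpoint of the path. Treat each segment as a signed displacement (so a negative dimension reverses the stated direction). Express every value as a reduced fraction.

d6 = -43/2
d7 = -7
d8 = 6
d9 = 34
d10 = 89/2
endpoint = (67/2, -6)

Apply edit: d1 := 17
  d6 = d2/3 - d1*2 + d3 = -43/2
  d7 = 5 - d2 = -7
  d8 = d4/4 + 1 = 6
  d9 = d3*4 = 34
  d10 = d5*4 + d3 = 89/2
Walk from origin (0, 0):
  seg 1: left by d10 = 89/2 → (-89/2, 0)
  seg 2: left by d7 = -7 → (-75/2, 0)
  seg 3: left by d6 = -43/2 → (-16, 0)
  seg 4: right by d1 = 17 → (1, 0)
  seg 5: down by d1 = 17 → (1, -17)
  seg 6: up by d4 = 20 → (1, 3)
  seg 7: right by d4 = 20 → (21, 3)
  seg 8: down by d5 = 9 → (21, -6)
  seg 9: right by d9 = 34 → (55, -6)
  seg 10: right by d6 = -43/2 → (67/2, -6)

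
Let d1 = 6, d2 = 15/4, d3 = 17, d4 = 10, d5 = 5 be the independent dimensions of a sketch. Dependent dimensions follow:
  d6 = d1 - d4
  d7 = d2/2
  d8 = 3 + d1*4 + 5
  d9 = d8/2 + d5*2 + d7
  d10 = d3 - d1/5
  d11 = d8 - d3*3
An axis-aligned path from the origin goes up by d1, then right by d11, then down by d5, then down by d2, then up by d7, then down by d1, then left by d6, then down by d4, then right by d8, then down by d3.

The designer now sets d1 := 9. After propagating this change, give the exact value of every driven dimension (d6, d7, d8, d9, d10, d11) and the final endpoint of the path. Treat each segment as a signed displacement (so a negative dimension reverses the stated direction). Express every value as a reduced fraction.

d6 = -1
d7 = 15/8
d8 = 44
d9 = 271/8
d10 = 76/5
d11 = -7
endpoint = (38, -271/8)

Apply edit: d1 := 9
  d6 = d1 - d4 = -1
  d7 = d2/2 = 15/8
  d8 = 3 + d1*4 + 5 = 44
  d9 = d8/2 + d5*2 + d7 = 271/8
  d10 = d3 - d1/5 = 76/5
  d11 = d8 - d3*3 = -7
Walk from origin (0, 0):
  seg 1: up by d1 = 9 → (0, 9)
  seg 2: right by d11 = -7 → (-7, 9)
  seg 3: down by d5 = 5 → (-7, 4)
  seg 4: down by d2 = 15/4 → (-7, 1/4)
  seg 5: up by d7 = 15/8 → (-7, 17/8)
  seg 6: down by d1 = 9 → (-7, -55/8)
  seg 7: left by d6 = -1 → (-6, -55/8)
  seg 8: down by d4 = 10 → (-6, -135/8)
  seg 9: right by d8 = 44 → (38, -135/8)
  seg 10: down by d3 = 17 → (38, -271/8)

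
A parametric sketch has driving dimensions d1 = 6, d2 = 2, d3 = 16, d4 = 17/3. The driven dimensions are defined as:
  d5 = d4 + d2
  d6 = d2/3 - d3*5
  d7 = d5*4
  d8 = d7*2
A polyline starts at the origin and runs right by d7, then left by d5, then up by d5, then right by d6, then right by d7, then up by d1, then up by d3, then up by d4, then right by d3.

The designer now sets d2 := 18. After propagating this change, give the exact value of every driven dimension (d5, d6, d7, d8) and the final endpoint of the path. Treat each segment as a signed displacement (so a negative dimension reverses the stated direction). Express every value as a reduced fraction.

Apply edit: d2 := 18
  d5 = d4 + d2 = 71/3
  d6 = d2/3 - d3*5 = -74
  d7 = d5*4 = 284/3
  d8 = d7*2 = 568/3
Walk from origin (0, 0):
  seg 1: right by d7 = 284/3 → (284/3, 0)
  seg 2: left by d5 = 71/3 → (71, 0)
  seg 3: up by d5 = 71/3 → (71, 71/3)
  seg 4: right by d6 = -74 → (-3, 71/3)
  seg 5: right by d7 = 284/3 → (275/3, 71/3)
  seg 6: up by d1 = 6 → (275/3, 89/3)
  seg 7: up by d3 = 16 → (275/3, 137/3)
  seg 8: up by d4 = 17/3 → (275/3, 154/3)
  seg 9: right by d3 = 16 → (323/3, 154/3)

d5 = 71/3
d6 = -74
d7 = 284/3
d8 = 568/3
endpoint = (323/3, 154/3)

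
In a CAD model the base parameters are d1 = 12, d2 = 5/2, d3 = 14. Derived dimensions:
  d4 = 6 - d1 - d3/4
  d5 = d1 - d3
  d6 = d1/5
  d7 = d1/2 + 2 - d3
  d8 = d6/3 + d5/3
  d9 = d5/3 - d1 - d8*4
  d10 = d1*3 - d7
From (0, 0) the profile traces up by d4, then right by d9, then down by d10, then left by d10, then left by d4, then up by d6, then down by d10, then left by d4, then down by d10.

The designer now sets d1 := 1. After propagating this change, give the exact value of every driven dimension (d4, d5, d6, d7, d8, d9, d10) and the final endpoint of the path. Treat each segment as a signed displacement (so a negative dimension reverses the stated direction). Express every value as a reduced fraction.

d4 = 3/2
d5 = -13
d6 = 1/5
d7 = -23/2
d8 = -64/15
d9 = 176/15
d10 = 29/2
endpoint = (-173/30, -209/5)

Apply edit: d1 := 1
  d4 = 6 - d1 - d3/4 = 3/2
  d5 = d1 - d3 = -13
  d6 = d1/5 = 1/5
  d7 = d1/2 + 2 - d3 = -23/2
  d8 = d6/3 + d5/3 = -64/15
  d9 = d5/3 - d1 - d8*4 = 176/15
  d10 = d1*3 - d7 = 29/2
Walk from origin (0, 0):
  seg 1: up by d4 = 3/2 → (0, 3/2)
  seg 2: right by d9 = 176/15 → (176/15, 3/2)
  seg 3: down by d10 = 29/2 → (176/15, -13)
  seg 4: left by d10 = 29/2 → (-83/30, -13)
  seg 5: left by d4 = 3/2 → (-64/15, -13)
  seg 6: up by d6 = 1/5 → (-64/15, -64/5)
  seg 7: down by d10 = 29/2 → (-64/15, -273/10)
  seg 8: left by d4 = 3/2 → (-173/30, -273/10)
  seg 9: down by d10 = 29/2 → (-173/30, -209/5)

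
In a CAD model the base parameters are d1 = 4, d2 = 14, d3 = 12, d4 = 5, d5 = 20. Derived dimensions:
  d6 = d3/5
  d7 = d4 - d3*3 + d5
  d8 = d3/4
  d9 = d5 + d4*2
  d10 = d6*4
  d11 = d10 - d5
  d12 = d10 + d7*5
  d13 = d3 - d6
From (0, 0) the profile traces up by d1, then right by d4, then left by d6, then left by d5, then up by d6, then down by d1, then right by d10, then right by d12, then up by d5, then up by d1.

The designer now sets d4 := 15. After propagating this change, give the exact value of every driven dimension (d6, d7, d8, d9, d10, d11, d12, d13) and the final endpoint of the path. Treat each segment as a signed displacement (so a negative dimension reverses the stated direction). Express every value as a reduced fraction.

Apply edit: d4 := 15
  d6 = d3/5 = 12/5
  d7 = d4 - d3*3 + d5 = -1
  d8 = d3/4 = 3
  d9 = d5 + d4*2 = 50
  d10 = d6*4 = 48/5
  d11 = d10 - d5 = -52/5
  d12 = d10 + d7*5 = 23/5
  d13 = d3 - d6 = 48/5
Walk from origin (0, 0):
  seg 1: up by d1 = 4 → (0, 4)
  seg 2: right by d4 = 15 → (15, 4)
  seg 3: left by d6 = 12/5 → (63/5, 4)
  seg 4: left by d5 = 20 → (-37/5, 4)
  seg 5: up by d6 = 12/5 → (-37/5, 32/5)
  seg 6: down by d1 = 4 → (-37/5, 12/5)
  seg 7: right by d10 = 48/5 → (11/5, 12/5)
  seg 8: right by d12 = 23/5 → (34/5, 12/5)
  seg 9: up by d5 = 20 → (34/5, 112/5)
  seg 10: up by d1 = 4 → (34/5, 132/5)

d6 = 12/5
d7 = -1
d8 = 3
d9 = 50
d10 = 48/5
d11 = -52/5
d12 = 23/5
d13 = 48/5
endpoint = (34/5, 132/5)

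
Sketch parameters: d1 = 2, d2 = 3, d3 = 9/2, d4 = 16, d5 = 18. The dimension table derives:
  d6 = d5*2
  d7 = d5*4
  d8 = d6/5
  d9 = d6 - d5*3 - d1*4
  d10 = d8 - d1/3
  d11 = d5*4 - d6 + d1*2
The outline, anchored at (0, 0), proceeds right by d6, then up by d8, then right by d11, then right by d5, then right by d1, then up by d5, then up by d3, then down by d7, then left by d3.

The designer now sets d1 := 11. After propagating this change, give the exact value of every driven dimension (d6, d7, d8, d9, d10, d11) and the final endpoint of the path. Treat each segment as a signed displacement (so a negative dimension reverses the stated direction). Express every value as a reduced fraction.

Apply edit: d1 := 11
  d6 = d5*2 = 36
  d7 = d5*4 = 72
  d8 = d6/5 = 36/5
  d9 = d6 - d5*3 - d1*4 = -62
  d10 = d8 - d1/3 = 53/15
  d11 = d5*4 - d6 + d1*2 = 58
Walk from origin (0, 0):
  seg 1: right by d6 = 36 → (36, 0)
  seg 2: up by d8 = 36/5 → (36, 36/5)
  seg 3: right by d11 = 58 → (94, 36/5)
  seg 4: right by d5 = 18 → (112, 36/5)
  seg 5: right by d1 = 11 → (123, 36/5)
  seg 6: up by d5 = 18 → (123, 126/5)
  seg 7: up by d3 = 9/2 → (123, 297/10)
  seg 8: down by d7 = 72 → (123, -423/10)
  seg 9: left by d3 = 9/2 → (237/2, -423/10)

d6 = 36
d7 = 72
d8 = 36/5
d9 = -62
d10 = 53/15
d11 = 58
endpoint = (237/2, -423/10)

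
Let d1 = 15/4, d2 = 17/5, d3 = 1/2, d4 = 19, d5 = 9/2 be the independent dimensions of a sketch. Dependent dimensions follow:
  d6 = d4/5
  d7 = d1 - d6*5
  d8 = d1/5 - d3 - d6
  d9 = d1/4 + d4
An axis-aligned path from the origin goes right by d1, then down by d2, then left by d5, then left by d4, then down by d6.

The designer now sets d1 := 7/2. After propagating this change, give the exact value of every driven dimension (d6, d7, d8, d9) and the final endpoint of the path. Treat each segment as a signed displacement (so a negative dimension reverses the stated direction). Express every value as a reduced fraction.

Apply edit: d1 := 7/2
  d6 = d4/5 = 19/5
  d7 = d1 - d6*5 = -31/2
  d8 = d1/5 - d3 - d6 = -18/5
  d9 = d1/4 + d4 = 159/8
Walk from origin (0, 0):
  seg 1: right by d1 = 7/2 → (7/2, 0)
  seg 2: down by d2 = 17/5 → (7/2, -17/5)
  seg 3: left by d5 = 9/2 → (-1, -17/5)
  seg 4: left by d4 = 19 → (-20, -17/5)
  seg 5: down by d6 = 19/5 → (-20, -36/5)

d6 = 19/5
d7 = -31/2
d8 = -18/5
d9 = 159/8
endpoint = (-20, -36/5)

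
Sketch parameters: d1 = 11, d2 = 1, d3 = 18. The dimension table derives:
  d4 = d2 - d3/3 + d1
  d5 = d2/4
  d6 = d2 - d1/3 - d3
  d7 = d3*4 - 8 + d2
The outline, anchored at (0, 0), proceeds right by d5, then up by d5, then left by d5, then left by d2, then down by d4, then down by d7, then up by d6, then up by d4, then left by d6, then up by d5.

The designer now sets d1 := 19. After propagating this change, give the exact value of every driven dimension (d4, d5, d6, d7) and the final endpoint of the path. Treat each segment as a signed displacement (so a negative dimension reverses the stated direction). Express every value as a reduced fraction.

Apply edit: d1 := 19
  d4 = d2 - d3/3 + d1 = 14
  d5 = d2/4 = 1/4
  d6 = d2 - d1/3 - d3 = -70/3
  d7 = d3*4 - 8 + d2 = 65
Walk from origin (0, 0):
  seg 1: right by d5 = 1/4 → (1/4, 0)
  seg 2: up by d5 = 1/4 → (1/4, 1/4)
  seg 3: left by d5 = 1/4 → (0, 1/4)
  seg 4: left by d2 = 1 → (-1, 1/4)
  seg 5: down by d4 = 14 → (-1, -55/4)
  seg 6: down by d7 = 65 → (-1, -315/4)
  seg 7: up by d6 = -70/3 → (-1, -1225/12)
  seg 8: up by d4 = 14 → (-1, -1057/12)
  seg 9: left by d6 = -70/3 → (67/3, -1057/12)
  seg 10: up by d5 = 1/4 → (67/3, -527/6)

d4 = 14
d5 = 1/4
d6 = -70/3
d7 = 65
endpoint = (67/3, -527/6)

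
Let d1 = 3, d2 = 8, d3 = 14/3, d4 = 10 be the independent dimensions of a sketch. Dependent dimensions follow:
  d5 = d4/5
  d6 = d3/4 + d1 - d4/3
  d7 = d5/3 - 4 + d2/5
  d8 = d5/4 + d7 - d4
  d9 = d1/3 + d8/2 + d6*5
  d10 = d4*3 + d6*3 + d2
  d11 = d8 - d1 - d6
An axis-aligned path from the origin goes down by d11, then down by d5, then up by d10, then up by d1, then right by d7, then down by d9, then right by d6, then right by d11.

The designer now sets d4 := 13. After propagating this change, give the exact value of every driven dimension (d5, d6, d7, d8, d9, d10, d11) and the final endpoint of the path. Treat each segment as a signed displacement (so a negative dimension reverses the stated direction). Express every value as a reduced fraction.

Apply edit: d4 := 13
  d5 = d4/5 = 13/5
  d6 = d3/4 + d1 - d4/3 = -1/6
  d7 = d5/3 - 4 + d2/5 = -23/15
  d8 = d5/4 + d7 - d4 = -833/60
  d9 = d1/3 + d8/2 + d6*5 = -271/40
  d10 = d4*3 + d6*3 + d2 = 93/2
  d11 = d8 - d1 - d6 = -1003/60
Walk from origin (0, 0):
  seg 1: down by d11 = -1003/60 → (0, 1003/60)
  seg 2: down by d5 = 13/5 → (0, 847/60)
  seg 3: up by d10 = 93/2 → (0, 3637/60)
  seg 4: up by d1 = 3 → (0, 3817/60)
  seg 5: right by d7 = -23/15 → (-23/15, 3817/60)
  seg 6: down by d9 = -271/40 → (-23/15, 8447/120)
  seg 7: right by d6 = -1/6 → (-17/10, 8447/120)
  seg 8: right by d11 = -1003/60 → (-221/12, 8447/120)

d5 = 13/5
d6 = -1/6
d7 = -23/15
d8 = -833/60
d9 = -271/40
d10 = 93/2
d11 = -1003/60
endpoint = (-221/12, 8447/120)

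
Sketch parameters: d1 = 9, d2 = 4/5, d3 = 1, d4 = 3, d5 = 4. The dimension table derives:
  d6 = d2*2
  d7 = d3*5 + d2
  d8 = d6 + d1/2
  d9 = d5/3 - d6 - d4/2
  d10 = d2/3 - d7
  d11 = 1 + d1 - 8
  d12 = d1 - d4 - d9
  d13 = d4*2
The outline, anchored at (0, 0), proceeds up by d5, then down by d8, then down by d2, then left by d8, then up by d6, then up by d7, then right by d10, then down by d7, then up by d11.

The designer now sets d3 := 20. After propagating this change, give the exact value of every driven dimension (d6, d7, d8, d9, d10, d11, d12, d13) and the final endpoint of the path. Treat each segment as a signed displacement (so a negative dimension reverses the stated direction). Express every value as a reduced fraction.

d6 = 8/5
d7 = 504/5
d8 = 61/10
d9 = -53/30
d10 = -1508/15
d11 = 2
d12 = 233/30
d13 = 6
endpoint = (-3199/30, 7/10)

Apply edit: d3 := 20
  d6 = d2*2 = 8/5
  d7 = d3*5 + d2 = 504/5
  d8 = d6 + d1/2 = 61/10
  d9 = d5/3 - d6 - d4/2 = -53/30
  d10 = d2/3 - d7 = -1508/15
  d11 = 1 + d1 - 8 = 2
  d12 = d1 - d4 - d9 = 233/30
  d13 = d4*2 = 6
Walk from origin (0, 0):
  seg 1: up by d5 = 4 → (0, 4)
  seg 2: down by d8 = 61/10 → (0, -21/10)
  seg 3: down by d2 = 4/5 → (0, -29/10)
  seg 4: left by d8 = 61/10 → (-61/10, -29/10)
  seg 5: up by d6 = 8/5 → (-61/10, -13/10)
  seg 6: up by d7 = 504/5 → (-61/10, 199/2)
  seg 7: right by d10 = -1508/15 → (-3199/30, 199/2)
  seg 8: down by d7 = 504/5 → (-3199/30, -13/10)
  seg 9: up by d11 = 2 → (-3199/30, 7/10)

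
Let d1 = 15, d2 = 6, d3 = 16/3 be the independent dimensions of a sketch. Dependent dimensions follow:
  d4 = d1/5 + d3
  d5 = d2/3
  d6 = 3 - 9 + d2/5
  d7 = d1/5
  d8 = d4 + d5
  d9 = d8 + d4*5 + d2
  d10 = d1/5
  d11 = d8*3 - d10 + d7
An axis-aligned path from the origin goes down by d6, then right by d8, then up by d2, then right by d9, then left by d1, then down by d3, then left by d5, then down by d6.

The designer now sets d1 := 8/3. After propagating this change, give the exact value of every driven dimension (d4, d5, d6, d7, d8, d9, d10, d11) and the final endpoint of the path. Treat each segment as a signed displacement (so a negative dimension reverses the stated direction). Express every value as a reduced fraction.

d4 = 88/15
d5 = 2
d6 = -24/5
d7 = 8/15
d8 = 118/15
d9 = 216/5
d10 = 8/15
d11 = 118/5
endpoint = (232/5, 154/15)

Apply edit: d1 := 8/3
  d4 = d1/5 + d3 = 88/15
  d5 = d2/3 = 2
  d6 = 3 - 9 + d2/5 = -24/5
  d7 = d1/5 = 8/15
  d8 = d4 + d5 = 118/15
  d9 = d8 + d4*5 + d2 = 216/5
  d10 = d1/5 = 8/15
  d11 = d8*3 - d10 + d7 = 118/5
Walk from origin (0, 0):
  seg 1: down by d6 = -24/5 → (0, 24/5)
  seg 2: right by d8 = 118/15 → (118/15, 24/5)
  seg 3: up by d2 = 6 → (118/15, 54/5)
  seg 4: right by d9 = 216/5 → (766/15, 54/5)
  seg 5: left by d1 = 8/3 → (242/5, 54/5)
  seg 6: down by d3 = 16/3 → (242/5, 82/15)
  seg 7: left by d5 = 2 → (232/5, 82/15)
  seg 8: down by d6 = -24/5 → (232/5, 154/15)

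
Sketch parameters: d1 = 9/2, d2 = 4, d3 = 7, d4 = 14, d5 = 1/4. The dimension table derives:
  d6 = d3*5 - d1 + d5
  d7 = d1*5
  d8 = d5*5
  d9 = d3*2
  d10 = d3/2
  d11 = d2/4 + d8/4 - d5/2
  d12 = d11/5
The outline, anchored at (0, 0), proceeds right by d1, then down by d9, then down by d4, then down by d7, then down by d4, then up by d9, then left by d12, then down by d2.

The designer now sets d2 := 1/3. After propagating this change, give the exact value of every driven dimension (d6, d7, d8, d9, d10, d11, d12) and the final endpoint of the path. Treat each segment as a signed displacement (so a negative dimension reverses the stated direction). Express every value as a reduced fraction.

Apply edit: d2 := 1/3
  d6 = d3*5 - d1 + d5 = 123/4
  d7 = d1*5 = 45/2
  d8 = d5*5 = 5/4
  d9 = d3*2 = 14
  d10 = d3/2 = 7/2
  d11 = d2/4 + d8/4 - d5/2 = 13/48
  d12 = d11/5 = 13/240
Walk from origin (0, 0):
  seg 1: right by d1 = 9/2 → (9/2, 0)
  seg 2: down by d9 = 14 → (9/2, -14)
  seg 3: down by d4 = 14 → (9/2, -28)
  seg 4: down by d7 = 45/2 → (9/2, -101/2)
  seg 5: down by d4 = 14 → (9/2, -129/2)
  seg 6: up by d9 = 14 → (9/2, -101/2)
  seg 7: left by d12 = 13/240 → (1067/240, -101/2)
  seg 8: down by d2 = 1/3 → (1067/240, -305/6)

d6 = 123/4
d7 = 45/2
d8 = 5/4
d9 = 14
d10 = 7/2
d11 = 13/48
d12 = 13/240
endpoint = (1067/240, -305/6)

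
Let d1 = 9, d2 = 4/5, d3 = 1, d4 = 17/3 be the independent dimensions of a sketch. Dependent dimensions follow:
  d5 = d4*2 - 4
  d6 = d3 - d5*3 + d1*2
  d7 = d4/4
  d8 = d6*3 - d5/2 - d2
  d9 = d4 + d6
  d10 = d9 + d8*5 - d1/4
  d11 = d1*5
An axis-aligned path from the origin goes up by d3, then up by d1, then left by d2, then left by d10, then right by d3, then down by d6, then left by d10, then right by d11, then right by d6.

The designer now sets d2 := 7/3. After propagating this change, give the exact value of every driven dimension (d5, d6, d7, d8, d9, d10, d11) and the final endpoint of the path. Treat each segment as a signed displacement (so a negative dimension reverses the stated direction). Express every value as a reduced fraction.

Apply edit: d2 := 7/3
  d5 = d4*2 - 4 = 22/3
  d6 = d3 - d5*3 + d1*2 = -3
  d7 = d4/4 = 17/12
  d8 = d6*3 - d5/2 - d2 = -15
  d9 = d4 + d6 = 8/3
  d10 = d9 + d8*5 - d1/4 = -895/12
  d11 = d1*5 = 45
Walk from origin (0, 0):
  seg 1: up by d3 = 1 → (0, 1)
  seg 2: up by d1 = 9 → (0, 10)
  seg 3: left by d2 = 7/3 → (-7/3, 10)
  seg 4: left by d10 = -895/12 → (289/4, 10)
  seg 5: right by d3 = 1 → (293/4, 10)
  seg 6: down by d6 = -3 → (293/4, 13)
  seg 7: left by d10 = -895/12 → (887/6, 13)
  seg 8: right by d11 = 45 → (1157/6, 13)
  seg 9: right by d6 = -3 → (1139/6, 13)

d5 = 22/3
d6 = -3
d7 = 17/12
d8 = -15
d9 = 8/3
d10 = -895/12
d11 = 45
endpoint = (1139/6, 13)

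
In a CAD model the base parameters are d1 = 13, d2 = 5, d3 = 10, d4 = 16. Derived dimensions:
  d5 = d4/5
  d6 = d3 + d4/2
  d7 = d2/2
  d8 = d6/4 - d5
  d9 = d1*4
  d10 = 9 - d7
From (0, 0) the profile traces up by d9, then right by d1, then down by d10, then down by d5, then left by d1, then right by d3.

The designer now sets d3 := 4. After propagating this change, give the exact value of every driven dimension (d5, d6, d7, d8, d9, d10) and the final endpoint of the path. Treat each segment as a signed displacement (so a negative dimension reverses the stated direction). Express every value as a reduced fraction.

d5 = 16/5
d6 = 12
d7 = 5/2
d8 = -1/5
d9 = 52
d10 = 13/2
endpoint = (4, 423/10)

Apply edit: d3 := 4
  d5 = d4/5 = 16/5
  d6 = d3 + d4/2 = 12
  d7 = d2/2 = 5/2
  d8 = d6/4 - d5 = -1/5
  d9 = d1*4 = 52
  d10 = 9 - d7 = 13/2
Walk from origin (0, 0):
  seg 1: up by d9 = 52 → (0, 52)
  seg 2: right by d1 = 13 → (13, 52)
  seg 3: down by d10 = 13/2 → (13, 91/2)
  seg 4: down by d5 = 16/5 → (13, 423/10)
  seg 5: left by d1 = 13 → (0, 423/10)
  seg 6: right by d3 = 4 → (4, 423/10)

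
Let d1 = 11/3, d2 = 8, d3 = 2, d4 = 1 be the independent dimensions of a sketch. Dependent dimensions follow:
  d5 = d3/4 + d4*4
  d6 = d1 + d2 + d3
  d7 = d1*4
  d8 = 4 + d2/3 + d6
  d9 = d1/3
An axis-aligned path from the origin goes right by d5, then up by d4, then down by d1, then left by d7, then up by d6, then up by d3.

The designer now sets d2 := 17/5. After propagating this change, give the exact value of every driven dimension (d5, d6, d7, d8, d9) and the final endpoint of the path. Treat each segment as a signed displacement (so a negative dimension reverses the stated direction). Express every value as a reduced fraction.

Apply edit: d2 := 17/5
  d5 = d3/4 + d4*4 = 9/2
  d6 = d1 + d2 + d3 = 136/15
  d7 = d1*4 = 44/3
  d8 = 4 + d2/3 + d6 = 71/5
  d9 = d1/3 = 11/9
Walk from origin (0, 0):
  seg 1: right by d5 = 9/2 → (9/2, 0)
  seg 2: up by d4 = 1 → (9/2, 1)
  seg 3: down by d1 = 11/3 → (9/2, -8/3)
  seg 4: left by d7 = 44/3 → (-61/6, -8/3)
  seg 5: up by d6 = 136/15 → (-61/6, 32/5)
  seg 6: up by d3 = 2 → (-61/6, 42/5)

d5 = 9/2
d6 = 136/15
d7 = 44/3
d8 = 71/5
d9 = 11/9
endpoint = (-61/6, 42/5)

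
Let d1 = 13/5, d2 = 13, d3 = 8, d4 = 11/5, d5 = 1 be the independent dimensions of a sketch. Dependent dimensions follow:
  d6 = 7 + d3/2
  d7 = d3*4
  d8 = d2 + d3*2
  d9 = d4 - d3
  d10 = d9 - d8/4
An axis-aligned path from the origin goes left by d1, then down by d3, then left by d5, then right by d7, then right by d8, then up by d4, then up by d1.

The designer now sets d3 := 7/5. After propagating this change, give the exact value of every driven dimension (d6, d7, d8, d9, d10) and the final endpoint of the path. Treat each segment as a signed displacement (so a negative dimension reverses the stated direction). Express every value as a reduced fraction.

d6 = 77/10
d7 = 28/5
d8 = 79/5
d9 = 4/5
d10 = -63/20
endpoint = (89/5, 17/5)

Apply edit: d3 := 7/5
  d6 = 7 + d3/2 = 77/10
  d7 = d3*4 = 28/5
  d8 = d2 + d3*2 = 79/5
  d9 = d4 - d3 = 4/5
  d10 = d9 - d8/4 = -63/20
Walk from origin (0, 0):
  seg 1: left by d1 = 13/5 → (-13/5, 0)
  seg 2: down by d3 = 7/5 → (-13/5, -7/5)
  seg 3: left by d5 = 1 → (-18/5, -7/5)
  seg 4: right by d7 = 28/5 → (2, -7/5)
  seg 5: right by d8 = 79/5 → (89/5, -7/5)
  seg 6: up by d4 = 11/5 → (89/5, 4/5)
  seg 7: up by d1 = 13/5 → (89/5, 17/5)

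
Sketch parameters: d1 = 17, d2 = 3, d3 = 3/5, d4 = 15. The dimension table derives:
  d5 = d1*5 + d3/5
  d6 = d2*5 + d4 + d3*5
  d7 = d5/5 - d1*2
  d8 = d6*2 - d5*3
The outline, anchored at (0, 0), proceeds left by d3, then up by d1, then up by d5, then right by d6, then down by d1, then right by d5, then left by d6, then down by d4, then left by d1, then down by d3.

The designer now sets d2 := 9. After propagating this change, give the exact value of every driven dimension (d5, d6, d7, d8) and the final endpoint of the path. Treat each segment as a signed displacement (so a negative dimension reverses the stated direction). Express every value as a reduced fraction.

d5 = 2128/25
d6 = 63
d7 = -2122/125
d8 = -3234/25
endpoint = (1688/25, 1738/25)

Apply edit: d2 := 9
  d5 = d1*5 + d3/5 = 2128/25
  d6 = d2*5 + d4 + d3*5 = 63
  d7 = d5/5 - d1*2 = -2122/125
  d8 = d6*2 - d5*3 = -3234/25
Walk from origin (0, 0):
  seg 1: left by d3 = 3/5 → (-3/5, 0)
  seg 2: up by d1 = 17 → (-3/5, 17)
  seg 3: up by d5 = 2128/25 → (-3/5, 2553/25)
  seg 4: right by d6 = 63 → (312/5, 2553/25)
  seg 5: down by d1 = 17 → (312/5, 2128/25)
  seg 6: right by d5 = 2128/25 → (3688/25, 2128/25)
  seg 7: left by d6 = 63 → (2113/25, 2128/25)
  seg 8: down by d4 = 15 → (2113/25, 1753/25)
  seg 9: left by d1 = 17 → (1688/25, 1753/25)
  seg 10: down by d3 = 3/5 → (1688/25, 1738/25)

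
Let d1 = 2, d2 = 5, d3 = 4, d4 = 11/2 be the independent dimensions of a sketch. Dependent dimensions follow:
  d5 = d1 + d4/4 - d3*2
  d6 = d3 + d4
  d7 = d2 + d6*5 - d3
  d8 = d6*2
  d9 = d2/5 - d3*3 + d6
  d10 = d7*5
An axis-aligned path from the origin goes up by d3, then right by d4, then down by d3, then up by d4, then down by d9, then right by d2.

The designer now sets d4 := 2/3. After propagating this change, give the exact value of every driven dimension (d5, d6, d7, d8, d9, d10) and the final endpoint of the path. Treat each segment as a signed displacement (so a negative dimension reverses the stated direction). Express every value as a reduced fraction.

Apply edit: d4 := 2/3
  d5 = d1 + d4/4 - d3*2 = -35/6
  d6 = d3 + d4 = 14/3
  d7 = d2 + d6*5 - d3 = 73/3
  d8 = d6*2 = 28/3
  d9 = d2/5 - d3*3 + d6 = -19/3
  d10 = d7*5 = 365/3
Walk from origin (0, 0):
  seg 1: up by d3 = 4 → (0, 4)
  seg 2: right by d4 = 2/3 → (2/3, 4)
  seg 3: down by d3 = 4 → (2/3, 0)
  seg 4: up by d4 = 2/3 → (2/3, 2/3)
  seg 5: down by d9 = -19/3 → (2/3, 7)
  seg 6: right by d2 = 5 → (17/3, 7)

d5 = -35/6
d6 = 14/3
d7 = 73/3
d8 = 28/3
d9 = -19/3
d10 = 365/3
endpoint = (17/3, 7)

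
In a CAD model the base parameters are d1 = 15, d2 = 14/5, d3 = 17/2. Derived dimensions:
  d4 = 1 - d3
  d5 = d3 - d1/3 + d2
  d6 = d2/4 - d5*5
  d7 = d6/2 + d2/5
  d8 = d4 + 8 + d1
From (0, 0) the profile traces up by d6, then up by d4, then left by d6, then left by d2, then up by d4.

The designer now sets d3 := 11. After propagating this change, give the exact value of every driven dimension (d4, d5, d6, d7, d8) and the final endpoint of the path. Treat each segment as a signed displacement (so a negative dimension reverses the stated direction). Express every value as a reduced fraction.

d4 = -10
d5 = 44/5
d6 = -433/10
d7 = -2109/100
d8 = 13
endpoint = (81/2, -633/10)

Apply edit: d3 := 11
  d4 = 1 - d3 = -10
  d5 = d3 - d1/3 + d2 = 44/5
  d6 = d2/4 - d5*5 = -433/10
  d7 = d6/2 + d2/5 = -2109/100
  d8 = d4 + 8 + d1 = 13
Walk from origin (0, 0):
  seg 1: up by d6 = -433/10 → (0, -433/10)
  seg 2: up by d4 = -10 → (0, -533/10)
  seg 3: left by d6 = -433/10 → (433/10, -533/10)
  seg 4: left by d2 = 14/5 → (81/2, -533/10)
  seg 5: up by d4 = -10 → (81/2, -633/10)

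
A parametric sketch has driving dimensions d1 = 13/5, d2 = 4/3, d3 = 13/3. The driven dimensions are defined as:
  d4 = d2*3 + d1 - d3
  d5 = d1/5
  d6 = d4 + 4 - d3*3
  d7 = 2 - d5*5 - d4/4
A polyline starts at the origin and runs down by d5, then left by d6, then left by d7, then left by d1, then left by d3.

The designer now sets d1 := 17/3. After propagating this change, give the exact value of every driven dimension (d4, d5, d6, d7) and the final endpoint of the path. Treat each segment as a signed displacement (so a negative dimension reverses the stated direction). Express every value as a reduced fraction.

d4 = 16/3
d5 = 17/15
d6 = -11/3
d7 = -5
endpoint = (-4/3, -17/15)

Apply edit: d1 := 17/3
  d4 = d2*3 + d1 - d3 = 16/3
  d5 = d1/5 = 17/15
  d6 = d4 + 4 - d3*3 = -11/3
  d7 = 2 - d5*5 - d4/4 = -5
Walk from origin (0, 0):
  seg 1: down by d5 = 17/15 → (0, -17/15)
  seg 2: left by d6 = -11/3 → (11/3, -17/15)
  seg 3: left by d7 = -5 → (26/3, -17/15)
  seg 4: left by d1 = 17/3 → (3, -17/15)
  seg 5: left by d3 = 13/3 → (-4/3, -17/15)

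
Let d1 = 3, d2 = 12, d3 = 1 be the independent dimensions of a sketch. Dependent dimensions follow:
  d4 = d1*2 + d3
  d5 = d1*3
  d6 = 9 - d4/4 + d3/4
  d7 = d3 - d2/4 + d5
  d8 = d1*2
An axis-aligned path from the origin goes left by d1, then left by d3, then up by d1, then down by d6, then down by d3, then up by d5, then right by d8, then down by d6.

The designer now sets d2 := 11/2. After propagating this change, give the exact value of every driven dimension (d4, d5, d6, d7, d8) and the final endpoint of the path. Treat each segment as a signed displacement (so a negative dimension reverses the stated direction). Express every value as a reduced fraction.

Apply edit: d2 := 11/2
  d4 = d1*2 + d3 = 7
  d5 = d1*3 = 9
  d6 = 9 - d4/4 + d3/4 = 15/2
  d7 = d3 - d2/4 + d5 = 69/8
  d8 = d1*2 = 6
Walk from origin (0, 0):
  seg 1: left by d1 = 3 → (-3, 0)
  seg 2: left by d3 = 1 → (-4, 0)
  seg 3: up by d1 = 3 → (-4, 3)
  seg 4: down by d6 = 15/2 → (-4, -9/2)
  seg 5: down by d3 = 1 → (-4, -11/2)
  seg 6: up by d5 = 9 → (-4, 7/2)
  seg 7: right by d8 = 6 → (2, 7/2)
  seg 8: down by d6 = 15/2 → (2, -4)

d4 = 7
d5 = 9
d6 = 15/2
d7 = 69/8
d8 = 6
endpoint = (2, -4)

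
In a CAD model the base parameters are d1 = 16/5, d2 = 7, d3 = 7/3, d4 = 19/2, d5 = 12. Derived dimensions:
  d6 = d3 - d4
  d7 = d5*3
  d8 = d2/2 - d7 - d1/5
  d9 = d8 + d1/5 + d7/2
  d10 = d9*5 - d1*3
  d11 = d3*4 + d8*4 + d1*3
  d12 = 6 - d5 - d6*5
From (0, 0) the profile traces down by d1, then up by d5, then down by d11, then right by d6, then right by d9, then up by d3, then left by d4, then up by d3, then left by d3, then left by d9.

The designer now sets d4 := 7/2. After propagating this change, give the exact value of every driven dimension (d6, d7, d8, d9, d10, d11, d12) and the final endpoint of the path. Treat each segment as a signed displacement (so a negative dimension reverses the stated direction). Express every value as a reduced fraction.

Apply edit: d4 := 7/2
  d6 = d3 - d4 = -7/6
  d7 = d5*3 = 36
  d8 = d2/2 - d7 - d1/5 = -1657/50
  d9 = d8 + d1/5 + d7/2 = -29/2
  d10 = d9*5 - d1*3 = -821/10
  d11 = d3*4 + d8*4 + d1*3 = -8522/75
  d12 = 6 - d5 - d6*5 = -1/6
Walk from origin (0, 0):
  seg 1: down by d1 = 16/5 → (0, -16/5)
  seg 2: up by d5 = 12 → (0, 44/5)
  seg 3: down by d11 = -8522/75 → (0, 9182/75)
  seg 4: right by d6 = -7/6 → (-7/6, 9182/75)
  seg 5: right by d9 = -29/2 → (-47/3, 9182/75)
  seg 6: up by d3 = 7/3 → (-47/3, 3119/25)
  seg 7: left by d4 = 7/2 → (-115/6, 3119/25)
  seg 8: up by d3 = 7/3 → (-115/6, 9532/75)
  seg 9: left by d3 = 7/3 → (-43/2, 9532/75)
  seg 10: left by d9 = -29/2 → (-7, 9532/75)

d6 = -7/6
d7 = 36
d8 = -1657/50
d9 = -29/2
d10 = -821/10
d11 = -8522/75
d12 = -1/6
endpoint = (-7, 9532/75)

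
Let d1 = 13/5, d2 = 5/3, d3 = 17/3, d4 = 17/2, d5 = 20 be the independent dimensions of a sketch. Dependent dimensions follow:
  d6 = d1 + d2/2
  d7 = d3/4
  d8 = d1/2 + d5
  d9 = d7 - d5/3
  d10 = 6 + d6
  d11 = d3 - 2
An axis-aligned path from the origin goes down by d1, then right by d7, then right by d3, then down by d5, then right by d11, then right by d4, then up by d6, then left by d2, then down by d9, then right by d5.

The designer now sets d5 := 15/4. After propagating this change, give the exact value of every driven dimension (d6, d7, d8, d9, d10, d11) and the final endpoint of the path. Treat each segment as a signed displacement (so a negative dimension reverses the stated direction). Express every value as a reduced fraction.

d6 = 103/30
d7 = 17/12
d8 = 101/20
d9 = 1/6
d10 = 283/30
d11 = 11/3
endpoint = (64/3, -37/12)

Apply edit: d5 := 15/4
  d6 = d1 + d2/2 = 103/30
  d7 = d3/4 = 17/12
  d8 = d1/2 + d5 = 101/20
  d9 = d7 - d5/3 = 1/6
  d10 = 6 + d6 = 283/30
  d11 = d3 - 2 = 11/3
Walk from origin (0, 0):
  seg 1: down by d1 = 13/5 → (0, -13/5)
  seg 2: right by d7 = 17/12 → (17/12, -13/5)
  seg 3: right by d3 = 17/3 → (85/12, -13/5)
  seg 4: down by d5 = 15/4 → (85/12, -127/20)
  seg 5: right by d11 = 11/3 → (43/4, -127/20)
  seg 6: right by d4 = 17/2 → (77/4, -127/20)
  seg 7: up by d6 = 103/30 → (77/4, -35/12)
  seg 8: left by d2 = 5/3 → (211/12, -35/12)
  seg 9: down by d9 = 1/6 → (211/12, -37/12)
  seg 10: right by d5 = 15/4 → (64/3, -37/12)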